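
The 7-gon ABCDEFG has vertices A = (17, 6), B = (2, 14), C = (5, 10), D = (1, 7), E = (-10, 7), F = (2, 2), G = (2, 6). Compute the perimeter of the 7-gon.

70

|AB| = √((-15)² + (8)²) = √289 = 17
|BC| = √((3)² + (-4)²) = √25 = 5
|CD| = √((-4)² + (-3)²) = √25 = 5
|DE| = √((-11)² + (0)²) = √121 = 11
|EF| = √((12)² + (-5)²) = √169 = 13
|FG| = √((0)² + (4)²) = √16 = 4
|GA| = √((15)² + (0)²) = √225 = 15
Perimeter = 17 + 5 + 5 + 11 + 13 + 4 + 15 = 70.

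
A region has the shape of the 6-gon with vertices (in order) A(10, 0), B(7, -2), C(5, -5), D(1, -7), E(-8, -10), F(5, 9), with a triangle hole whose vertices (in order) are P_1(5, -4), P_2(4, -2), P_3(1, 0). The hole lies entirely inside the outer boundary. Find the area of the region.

Outer boundary:
Apply the shoelace (surveyor's) formula: 2A = Σ (x_i·y_{i+1} − x_{i+1}·y_i), indices taken mod 6.
Σ = (-20) + (-25) + (-30) + (-66) + (-22) + (-90) = -253
Area = |Σ|/2 = 126.5.
Hole:
P_1→P_2: (5)(-2) − (4)(-4) = 6
P_2→P_3: (4)(0) − (1)(-2) = 2
P_3→P_1: (1)(-4) − (5)(0) = -4
Σ = 4
Area = |Σ|/2 = 2.
Net area = 126.5 − 2 = 124.5.

124.5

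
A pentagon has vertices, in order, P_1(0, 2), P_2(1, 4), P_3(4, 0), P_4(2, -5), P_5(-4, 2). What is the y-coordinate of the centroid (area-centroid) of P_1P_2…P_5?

-20/93

Apply the shoelace formula. First the cross-terms c_i = x_i·y_{i+1} − x_{i+1}·y_i:
  -2, -16, -20, -16, -8  ⇒  2A = -62, A = -31.
Then Σ (y_i + y_{i+1})·c_i = 40, so ȳ = 40 / (6·(-31)) = -20/93.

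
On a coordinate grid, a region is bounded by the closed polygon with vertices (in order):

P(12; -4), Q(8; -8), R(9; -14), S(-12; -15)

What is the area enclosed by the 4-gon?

Apply the shoelace formula: 2A = Σ (x_i·y_{i+1} − x_{i+1}·y_i), indices taken mod 4.
Σ = (-64) + (-40) + (-303) + (228) = -179
Area = |Σ|/2 = 89.5.

89.5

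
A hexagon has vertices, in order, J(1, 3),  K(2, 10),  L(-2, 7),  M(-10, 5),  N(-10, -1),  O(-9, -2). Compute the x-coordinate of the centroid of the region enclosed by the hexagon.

Apply Gauss's area formula. First the cross-terms c_i = x_i·y_{i+1} − x_{i+1}·y_i:
  4, 34, 60, 60, 11, -25  ⇒  2A = 144, A = 72.
Then Σ (x_i + x_{i+1})·c_i = -1917, so x̄ = -1917 / (6·72) = -4.4375.

-4.4375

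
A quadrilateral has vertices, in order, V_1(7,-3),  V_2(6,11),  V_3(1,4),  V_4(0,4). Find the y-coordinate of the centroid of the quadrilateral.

137/36

Apply the surveyor's formula. First the cross-terms c_i = x_i·y_{i+1} − x_{i+1}·y_i:
  95, 13, 4, -28  ⇒  2A = 84, A = 42.
Then Σ (y_i + y_{i+1})·c_i = 959, so ȳ = 959 / (6·42) = 137/36.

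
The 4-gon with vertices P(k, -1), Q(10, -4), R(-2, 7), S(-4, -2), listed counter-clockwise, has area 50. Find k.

Write out the shoelace sum; only the two edges meeting at P involve k:
2·Area = [((-4)·(-1) − k·(-2)) + (k·(-4) − 10·(-1))] + 94
       = -2·k + 108 = 100
⇒ k = 4.

4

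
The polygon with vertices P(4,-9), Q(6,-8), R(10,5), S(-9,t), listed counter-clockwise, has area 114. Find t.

The doubled signed area Σ (x_i y_{i+1} − x_{i+1} y_i) is linear in t.
With t=0 it equals 258; the coefficient of t is 6 (from the two edges through S).
So 6·t + 258 = 2·114 = 228 ⇒ t = -5.

-5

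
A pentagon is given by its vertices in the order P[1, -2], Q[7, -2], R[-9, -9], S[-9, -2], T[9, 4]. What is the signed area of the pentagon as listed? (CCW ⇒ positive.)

-86

Cross-terms: 12, -81, -63, -18, -22  ⇒  Σ = -172
Signed area = Σ/2 = -86 (negative ⇒ clockwise traversal).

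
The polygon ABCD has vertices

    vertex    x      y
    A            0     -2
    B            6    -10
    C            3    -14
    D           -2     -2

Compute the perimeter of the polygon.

30

|AB| = √((6)² + (-8)²) = √100 = 10
|BC| = √((-3)² + (-4)²) = √25 = 5
|CD| = √((-5)² + (12)²) = √169 = 13
|DA| = √((2)² + (0)²) = √4 = 2
Perimeter = 10 + 5 + 13 + 2 = 30.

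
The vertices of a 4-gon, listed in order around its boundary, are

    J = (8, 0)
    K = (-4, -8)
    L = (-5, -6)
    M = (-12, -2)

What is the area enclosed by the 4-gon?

Apply the surveyor's formula: 2A = Σ (x_i·y_{i+1} − x_{i+1}·y_i), indices taken mod 4.
J→K: (8)(-8) − (-4)(0) = -64
K→L: (-4)(-6) − (-5)(-8) = -16
L→M: (-5)(-2) − (-12)(-6) = -62
M→J: (-12)(0) − (8)(-2) = 16
Σ = -126
Area = |Σ|/2 = 63.

63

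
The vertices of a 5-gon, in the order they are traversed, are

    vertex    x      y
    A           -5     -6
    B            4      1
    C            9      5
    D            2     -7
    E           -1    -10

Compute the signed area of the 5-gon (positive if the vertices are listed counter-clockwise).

-57

Apply the shoelace (surveyor's) formula: 2A = Σ (x_i·y_{i+1} − x_{i+1}·y_i), indices taken mod 5.
Σ = (19) + (11) + (-73) + (-27) + (-44) = -114
Signed area = Σ/2 = -57 (negative ⇒ clockwise traversal).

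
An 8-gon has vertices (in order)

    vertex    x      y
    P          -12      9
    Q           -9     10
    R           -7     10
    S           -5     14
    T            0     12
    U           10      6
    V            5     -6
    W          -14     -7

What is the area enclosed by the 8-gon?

Apply Gauss's area formula: 2A = Σ (x_i·y_{i+1} − x_{i+1}·y_i), indices taken mod 8.
P→Q: (-12)(10) − (-9)(9) = -39
Q→R: (-9)(10) − (-7)(10) = -20
R→S: (-7)(14) − (-5)(10) = -48
S→T: (-5)(12) − (0)(14) = -60
T→U: (0)(6) − (10)(12) = -120
U→V: (10)(-6) − (5)(6) = -90
V→W: (5)(-7) − (-14)(-6) = -119
W→P: (-14)(9) − (-12)(-7) = -210
Σ = -706
Area = |Σ|/2 = 353.

353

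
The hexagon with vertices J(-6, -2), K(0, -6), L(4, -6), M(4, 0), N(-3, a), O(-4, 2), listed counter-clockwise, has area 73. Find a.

6

The doubled signed area Σ (x_i y_{i+1} − x_{i+1} y_i) is linear in a.
With a=0 it equals 98; the coefficient of a is 8 (from the two edges through N).
So 8·a + 98 = 2·73 = 146 ⇒ a = 6.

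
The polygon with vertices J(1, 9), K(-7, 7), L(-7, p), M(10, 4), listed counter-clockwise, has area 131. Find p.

-5

The doubled signed area Σ (x_i y_{i+1} − x_{i+1} y_i) is linear in p.
With p=0 it equals 177; the coefficient of p is -17 (from the two edges through L).
So -17·p + 177 = 2·131 = 262 ⇒ p = -5.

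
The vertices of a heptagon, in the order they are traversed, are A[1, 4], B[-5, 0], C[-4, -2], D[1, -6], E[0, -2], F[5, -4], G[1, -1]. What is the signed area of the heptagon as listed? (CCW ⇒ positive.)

34

A→B: (1)(0) − (-5)(4) = 20
B→C: (-5)(-2) − (-4)(0) = 10
C→D: (-4)(-6) − (1)(-2) = 26
D→E: (1)(-2) − (0)(-6) = -2
E→F: (0)(-4) − (5)(-2) = 10
F→G: (5)(-1) − (1)(-4) = -1
G→A: (1)(4) − (1)(-1) = 5
Σ = 68
Signed area = Σ/2 = 34 (positive ⇒ counter-clockwise traversal).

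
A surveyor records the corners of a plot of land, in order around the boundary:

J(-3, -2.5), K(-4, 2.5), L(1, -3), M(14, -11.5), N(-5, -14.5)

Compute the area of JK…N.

134.5

Σ = (-17.5) + (9.5) + (30.5) + (-260.5) + (-31) = -269
Area = |Σ|/2 = 134.5.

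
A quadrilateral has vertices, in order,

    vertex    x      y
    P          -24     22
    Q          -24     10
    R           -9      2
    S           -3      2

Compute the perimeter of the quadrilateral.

|PQ| = √((0)² + (-12)²) = √144 = 12
|QR| = √((15)² + (-8)²) = √289 = 17
|RS| = √((6)² + (0)²) = √36 = 6
|SP| = √((-21)² + (20)²) = √841 = 29
Perimeter = 12 + 17 + 6 + 29 = 64.

64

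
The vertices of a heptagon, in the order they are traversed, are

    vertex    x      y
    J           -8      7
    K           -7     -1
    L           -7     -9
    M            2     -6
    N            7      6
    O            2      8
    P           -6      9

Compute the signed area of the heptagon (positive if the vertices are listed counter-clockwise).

Apply the shoelace (surveyor's) formula: 2A = Σ (x_i·y_{i+1} − x_{i+1}·y_i), indices taken mod 7.
Σ = (57) + (56) + (60) + (54) + (44) + (66) + (30) = 367
Signed area = Σ/2 = 183.5 (positive ⇒ counter-clockwise traversal).

183.5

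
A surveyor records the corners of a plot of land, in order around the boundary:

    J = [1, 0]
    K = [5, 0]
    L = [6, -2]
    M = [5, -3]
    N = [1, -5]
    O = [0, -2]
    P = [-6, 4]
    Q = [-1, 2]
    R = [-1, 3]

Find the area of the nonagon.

33

Apply the shoelace (surveyor's) formula: 2A = Σ (x_i·y_{i+1} − x_{i+1}·y_i), indices taken mod 9.
Σ = (0) + (-10) + (-8) + (-22) + (-2) + (-12) + (-8) + (-1) + (-3) = -66
Area = |Σ|/2 = 33.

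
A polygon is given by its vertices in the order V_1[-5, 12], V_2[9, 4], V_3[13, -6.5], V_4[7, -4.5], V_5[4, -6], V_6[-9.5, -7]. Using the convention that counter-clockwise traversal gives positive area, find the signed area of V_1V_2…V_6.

Apply the surveyor's formula: 2A = Σ (x_i·y_{i+1} − x_{i+1}·y_i), indices taken mod 6.
Σ = (-128) + (-110.5) + (-13) + (-24) + (-85) + (-149) = -509.5
Signed area = Σ/2 = -254.75 (negative ⇒ clockwise traversal).

-254.75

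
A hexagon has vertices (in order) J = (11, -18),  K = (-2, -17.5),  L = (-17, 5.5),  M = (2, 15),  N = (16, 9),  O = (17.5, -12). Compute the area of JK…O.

778.75

Apply Gauss's area formula: 2A = Σ (x_i·y_{i+1} − x_{i+1}·y_i), indices taken mod 6.
Σ = (-228.5) + (-308.5) + (-266) + (-222) + (-349.5) + (-183) = -1557.5
Area = |Σ|/2 = 778.75.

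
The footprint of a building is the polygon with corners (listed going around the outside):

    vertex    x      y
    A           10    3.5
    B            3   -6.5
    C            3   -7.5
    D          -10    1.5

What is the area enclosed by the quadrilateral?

Apply Gauss's area formula: 2A = Σ (x_i·y_{i+1} − x_{i+1}·y_i), indices taken mod 4.
A→B: (10)(-6.5) − (3)(3.5) = -75.5
B→C: (3)(-7.5) − (3)(-6.5) = -3
C→D: (3)(1.5) − (-10)(-7.5) = -70.5
D→A: (-10)(3.5) − (10)(1.5) = -50
Σ = -199
Area = |Σ|/2 = 99.5.

99.5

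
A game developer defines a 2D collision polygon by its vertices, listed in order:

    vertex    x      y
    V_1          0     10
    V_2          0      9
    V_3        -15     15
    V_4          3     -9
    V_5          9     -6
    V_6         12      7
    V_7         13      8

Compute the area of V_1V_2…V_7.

279

Σ = (0) + (135) + (90) + (63) + (135) + (5) + (130) = 558
Area = |Σ|/2 = 279.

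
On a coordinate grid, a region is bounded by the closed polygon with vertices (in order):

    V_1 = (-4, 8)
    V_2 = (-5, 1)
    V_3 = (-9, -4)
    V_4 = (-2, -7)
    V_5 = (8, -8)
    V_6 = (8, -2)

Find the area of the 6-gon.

148

V_1→V_2: (-4)(1) − (-5)(8) = 36
V_2→V_3: (-5)(-4) − (-9)(1) = 29
V_3→V_4: (-9)(-7) − (-2)(-4) = 55
V_4→V_5: (-2)(-8) − (8)(-7) = 72
V_5→V_6: (8)(-2) − (8)(-8) = 48
V_6→V_1: (8)(8) − (-4)(-2) = 56
Σ = 296
Area = |Σ|/2 = 148.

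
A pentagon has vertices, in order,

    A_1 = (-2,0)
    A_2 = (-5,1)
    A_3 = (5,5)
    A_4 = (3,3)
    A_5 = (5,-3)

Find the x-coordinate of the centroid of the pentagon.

Apply the shoelace (surveyor's) formula. First the cross-terms c_i = x_i·y_{i+1} − x_{i+1}·y_i:
  -2, -30, 0, -24, -6  ⇒  2A = -62, A = -31.
Then Σ (x_i + x_{i+1})·c_i = -196, so x̄ = -196 / (6·(-31)) = 98/93.

98/93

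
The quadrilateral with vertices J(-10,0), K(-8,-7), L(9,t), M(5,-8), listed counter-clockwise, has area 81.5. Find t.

-14

The doubled signed area Σ (x_i y_{i+1} − x_{i+1} y_i) is linear in t.
With t=0 it equals -19; the coefficient of t is -13 (from the two edges through L).
So -13·t + -19 = 2·81.5 = 163 ⇒ t = -14.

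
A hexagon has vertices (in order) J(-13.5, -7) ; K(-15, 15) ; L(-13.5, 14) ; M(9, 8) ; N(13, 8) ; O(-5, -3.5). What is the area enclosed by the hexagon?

299.375

Apply the surveyor's formula: 2A = Σ (x_i·y_{i+1} − x_{i+1}·y_i), indices taken mod 6.
Σ = (-307.5) + (-7.5) + (-234) + (-32) + (-5.5) + (-12.25) = -598.75
Area = |Σ|/2 = 299.375.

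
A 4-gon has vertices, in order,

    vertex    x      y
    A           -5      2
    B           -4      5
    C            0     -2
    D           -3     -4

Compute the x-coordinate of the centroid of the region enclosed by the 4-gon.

-347/123

Apply the surveyor's formula. First the cross-terms c_i = x_i·y_{i+1} − x_{i+1}·y_i:
  -17, 8, -6, -26  ⇒  2A = -41, A = -20.5.
Then Σ (x_i + x_{i+1})·c_i = 347, so x̄ = 347 / (6·(-20.5)) = -347/123.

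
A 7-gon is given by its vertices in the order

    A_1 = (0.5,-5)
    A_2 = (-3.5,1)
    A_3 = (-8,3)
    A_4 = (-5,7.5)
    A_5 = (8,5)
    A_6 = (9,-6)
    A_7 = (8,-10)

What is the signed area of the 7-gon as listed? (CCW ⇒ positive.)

-159.75

Σ = (-17) + (-2.5) + (-45) + (-85) + (-93) + (-42) + (-35) = -319.5
Signed area = Σ/2 = -159.75 (negative ⇒ clockwise traversal).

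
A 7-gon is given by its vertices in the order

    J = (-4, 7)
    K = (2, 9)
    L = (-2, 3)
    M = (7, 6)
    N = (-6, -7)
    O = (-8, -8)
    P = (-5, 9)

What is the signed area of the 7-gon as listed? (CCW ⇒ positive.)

-95.5

Apply the shoelace formula: 2A = Σ (x_i·y_{i+1} − x_{i+1}·y_i), indices taken mod 7.
Σ = (-50) + (24) + (-33) + (-13) + (-8) + (-112) + (1) = -191
Signed area = Σ/2 = -95.5 (negative ⇒ clockwise traversal).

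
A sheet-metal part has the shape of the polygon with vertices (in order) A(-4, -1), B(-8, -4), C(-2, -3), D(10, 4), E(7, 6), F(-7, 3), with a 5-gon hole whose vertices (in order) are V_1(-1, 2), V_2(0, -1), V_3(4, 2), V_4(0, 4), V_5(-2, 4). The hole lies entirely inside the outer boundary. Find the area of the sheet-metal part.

Outer boundary:
Apply the surveyor's formula: 2A = Σ (x_i·y_{i+1} − x_{i+1}·y_i), indices taken mod 6.
Cross-terms: 8, 16, 22, 32, 63, 19  ⇒  Σ = 160
Area = |Σ|/2 = 80.
Hole:
Apply the shoelace (surveyor's) formula: 2A = Σ (x_i·y_{i+1} − x_{i+1}·y_i), indices taken mod 5.
Cross-terms: 1, 4, 16, 8, 0  ⇒  Σ = 29
Area = |Σ|/2 = 14.5.
Net area = 80 − 14.5 = 65.5.

65.5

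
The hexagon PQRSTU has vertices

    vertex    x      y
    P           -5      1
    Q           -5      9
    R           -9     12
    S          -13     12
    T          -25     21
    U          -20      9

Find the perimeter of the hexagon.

62

|PQ| = √((0)² + (8)²) = √64 = 8
|QR| = √((-4)² + (3)²) = √25 = 5
|RS| = √((-4)² + (0)²) = √16 = 4
|ST| = √((-12)² + (9)²) = √225 = 15
|TU| = √((5)² + (-12)²) = √169 = 13
|UP| = √((15)² + (-8)²) = √289 = 17
Perimeter = 8 + 5 + 4 + 15 + 13 + 17 = 62.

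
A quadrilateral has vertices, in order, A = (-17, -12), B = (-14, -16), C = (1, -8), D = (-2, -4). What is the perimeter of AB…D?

44

|AB| = √((3)² + (-4)²) = √25 = 5
|BC| = √((15)² + (8)²) = √289 = 17
|CD| = √((-3)² + (4)²) = √25 = 5
|DA| = √((-15)² + (-8)²) = √289 = 17
Perimeter = 5 + 17 + 5 + 17 = 44.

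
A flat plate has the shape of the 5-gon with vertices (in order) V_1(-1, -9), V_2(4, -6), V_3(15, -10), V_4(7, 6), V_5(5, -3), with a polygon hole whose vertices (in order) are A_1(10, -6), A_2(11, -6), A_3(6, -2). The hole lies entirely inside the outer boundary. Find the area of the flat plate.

Outer boundary:
Σ = (42) + (50) + (160) + (-51) + (-48) = 153
Area = |Σ|/2 = 76.5.
Hole:
Apply the shoelace (surveyor's) formula: 2A = Σ (x_i·y_{i+1} − x_{i+1}·y_i), indices taken mod 3.
A_1→A_2: (10)(-6) − (11)(-6) = 6
A_2→A_3: (11)(-2) − (6)(-6) = 14
A_3→A_1: (6)(-6) − (10)(-2) = -16
Σ = 4
Area = |Σ|/2 = 2.
Net area = 76.5 − 2 = 74.5.

74.5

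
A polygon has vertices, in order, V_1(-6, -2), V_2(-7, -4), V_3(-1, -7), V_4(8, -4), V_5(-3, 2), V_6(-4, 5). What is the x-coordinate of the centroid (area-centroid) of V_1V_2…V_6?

Apply the shoelace formula. First the cross-terms c_i = x_i·y_{i+1} − x_{i+1}·y_i:
  10, 45, 60, 4, -7, 38  ⇒  2A = 150, A = 75.
Then Σ (x_i + x_{i+1})·c_i = -381, so x̄ = -381 / (6·75) = -127/150.

-127/150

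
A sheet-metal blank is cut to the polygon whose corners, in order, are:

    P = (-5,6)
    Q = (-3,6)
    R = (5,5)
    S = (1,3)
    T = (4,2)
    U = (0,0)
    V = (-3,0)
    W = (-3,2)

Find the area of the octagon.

Σ = (-12) + (-45) + (10) + (-10) + (0) + (0) + (-6) + (-8) = -71
Area = |Σ|/2 = 35.5.

35.5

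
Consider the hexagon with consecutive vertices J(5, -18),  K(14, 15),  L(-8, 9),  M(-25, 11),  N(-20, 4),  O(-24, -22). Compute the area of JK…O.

954

Apply the shoelace formula: 2A = Σ (x_i·y_{i+1} − x_{i+1}·y_i), indices taken mod 6.
Σ = (327) + (246) + (137) + (120) + (536) + (542) = 1908
Area = |Σ|/2 = 954.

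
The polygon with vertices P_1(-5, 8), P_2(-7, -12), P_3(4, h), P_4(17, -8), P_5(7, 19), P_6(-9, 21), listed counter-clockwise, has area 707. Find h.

-23

The doubled signed area Σ (x_i y_{i+1} − x_{i+1} y_i) is linear in h.
With h=0 it equals 862; the coefficient of h is -24 (from the two edges through P_3).
So -24·h + 862 = 2·707 = 1414 ⇒ h = -23.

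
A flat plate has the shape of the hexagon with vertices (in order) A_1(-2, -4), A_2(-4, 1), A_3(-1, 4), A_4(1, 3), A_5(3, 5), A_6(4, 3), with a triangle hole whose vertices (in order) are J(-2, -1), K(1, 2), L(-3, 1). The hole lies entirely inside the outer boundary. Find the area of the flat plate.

28

Outer boundary:
Apply the shoelace formula: 2A = Σ (x_i·y_{i+1} − x_{i+1}·y_i), indices taken mod 6.
Cross-terms: -18, -15, -7, -4, -11, -10  ⇒  Σ = -65
Area = |Σ|/2 = 32.5.
Hole:
J→K: (-2)(2) − (1)(-1) = -3
K→L: (1)(1) − (-3)(2) = 7
L→J: (-3)(-1) − (-2)(1) = 5
Σ = 9
Area = |Σ|/2 = 4.5.
Net area = 32.5 − 4.5 = 28.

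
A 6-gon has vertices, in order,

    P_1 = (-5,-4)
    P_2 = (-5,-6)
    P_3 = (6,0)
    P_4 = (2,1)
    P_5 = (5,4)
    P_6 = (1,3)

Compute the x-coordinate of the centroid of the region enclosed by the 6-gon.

Apply the shoelace formula. First the cross-terms c_i = x_i·y_{i+1} − x_{i+1}·y_i:
  10, 36, 6, 3, 11, 11  ⇒  2A = 77, A = 38.5.
Then Σ (x_i + x_{i+1})·c_i = 27, so x̄ = 27 / (6·38.5) = 9/77.

9/77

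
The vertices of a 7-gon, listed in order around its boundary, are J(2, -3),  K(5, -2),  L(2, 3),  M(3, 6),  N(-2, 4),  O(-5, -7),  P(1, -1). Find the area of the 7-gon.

51

Apply the shoelace formula: 2A = Σ (x_i·y_{i+1} − x_{i+1}·y_i), indices taken mod 7.
Cross-terms: 11, 19, 3, 24, 34, 12, -1  ⇒  Σ = 102
Area = |Σ|/2 = 51.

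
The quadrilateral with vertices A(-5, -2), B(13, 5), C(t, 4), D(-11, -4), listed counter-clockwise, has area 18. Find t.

7

Write out the shoelace sum; only the two edges meeting at C involve t:
2·Area = [(13·4 − t·5) + (t·(-4) − (-11)·4)] + 3
       = -9·t + 99 = 36
⇒ t = 7.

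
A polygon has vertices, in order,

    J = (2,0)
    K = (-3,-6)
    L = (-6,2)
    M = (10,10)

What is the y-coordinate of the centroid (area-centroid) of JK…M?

Apply the shoelace formula. First the cross-terms c_i = x_i·y_{i+1} − x_{i+1}·y_i:
  -12, -42, -80, -20  ⇒  2A = -154, A = -77.
Then Σ (y_i + y_{i+1})·c_i = -920, so ȳ = -920 / (6·(-77)) = 460/231.

460/231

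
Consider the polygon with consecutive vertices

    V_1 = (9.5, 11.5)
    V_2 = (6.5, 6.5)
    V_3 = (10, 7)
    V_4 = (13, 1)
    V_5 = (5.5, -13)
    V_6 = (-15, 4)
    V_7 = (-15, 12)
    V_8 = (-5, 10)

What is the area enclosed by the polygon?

Σ = (-13) + (-19.5) + (-81) + (-174.5) + (-173) + (-120) + (-90) + (-152.5) = -823.5
Area = |Σ|/2 = 411.75.

411.75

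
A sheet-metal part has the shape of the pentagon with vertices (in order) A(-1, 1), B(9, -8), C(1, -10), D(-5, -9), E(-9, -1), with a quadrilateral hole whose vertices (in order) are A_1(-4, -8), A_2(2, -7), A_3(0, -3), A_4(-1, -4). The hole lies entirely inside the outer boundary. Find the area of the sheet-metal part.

100.5

Outer boundary:
Σ = (-1) + (-82) + (-59) + (-76) + (-10) = -228
Area = |Σ|/2 = 114.
Hole:
Apply the shoelace formula: 2A = Σ (x_i·y_{i+1} − x_{i+1}·y_i), indices taken mod 4.
A_1→A_2: (-4)(-7) − (2)(-8) = 44
A_2→A_3: (2)(-3) − (0)(-7) = -6
A_3→A_4: (0)(-4) − (-1)(-3) = -3
A_4→A_1: (-1)(-8) − (-4)(-4) = -8
Σ = 27
Area = |Σ|/2 = 13.5.
Net area = 114 − 13.5 = 100.5.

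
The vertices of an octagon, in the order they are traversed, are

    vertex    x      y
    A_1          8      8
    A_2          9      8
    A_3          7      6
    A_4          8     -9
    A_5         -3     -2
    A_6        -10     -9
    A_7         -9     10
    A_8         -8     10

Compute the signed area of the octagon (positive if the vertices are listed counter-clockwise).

Apply the surveyor's formula: 2A = Σ (x_i·y_{i+1} − x_{i+1}·y_i), indices taken mod 8.
Cross-terms: -8, -2, -111, -43, 7, -181, -10, -144  ⇒  Σ = -492
Signed area = Σ/2 = -246 (negative ⇒ clockwise traversal).

-246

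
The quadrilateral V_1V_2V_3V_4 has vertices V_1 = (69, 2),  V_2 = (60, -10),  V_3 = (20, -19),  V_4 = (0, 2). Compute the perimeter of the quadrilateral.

154

|V_1V_2| = √((-9)² + (-12)²) = √225 = 15
|V_2V_3| = √((-40)² + (-9)²) = √1681 = 41
|V_3V_4| = √((-20)² + (21)²) = √841 = 29
|V_4V_1| = √((69)² + (0)²) = √4761 = 69
Perimeter = 15 + 41 + 29 + 69 = 154.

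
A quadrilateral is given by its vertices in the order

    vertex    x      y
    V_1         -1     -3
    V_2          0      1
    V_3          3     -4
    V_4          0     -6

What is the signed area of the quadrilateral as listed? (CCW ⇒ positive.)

-14

Apply the shoelace formula: 2A = Σ (x_i·y_{i+1} − x_{i+1}·y_i), indices taken mod 4.
Σ = (-1) + (-3) + (-18) + (-6) = -28
Signed area = Σ/2 = -14 (negative ⇒ clockwise traversal).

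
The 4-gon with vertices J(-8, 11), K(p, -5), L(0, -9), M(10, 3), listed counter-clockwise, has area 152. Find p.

The doubled signed area Σ (x_i y_{i+1} − x_{i+1} y_i) is linear in p.
With p=0 it equals 264; the coefficient of p is -20 (from the two edges through K).
So -20·p + 264 = 2·152 = 304 ⇒ p = -2.

-2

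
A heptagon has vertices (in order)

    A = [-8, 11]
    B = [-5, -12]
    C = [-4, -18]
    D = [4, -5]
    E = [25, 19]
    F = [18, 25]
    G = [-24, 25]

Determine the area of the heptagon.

Apply the surveyor's formula: 2A = Σ (x_i·y_{i+1} − x_{i+1}·y_i), indices taken mod 7.
Σ = (151) + (42) + (92) + (201) + (283) + (1050) + (-64) = 1755
Area = |Σ|/2 = 877.5.

877.5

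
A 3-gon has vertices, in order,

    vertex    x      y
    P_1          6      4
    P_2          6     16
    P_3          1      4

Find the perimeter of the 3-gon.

|P_1P_2| = √((0)² + (12)²) = √144 = 12
|P_2P_3| = √((-5)² + (-12)²) = √169 = 13
|P_3P_1| = √((5)² + (0)²) = √25 = 5
Perimeter = 12 + 13 + 5 = 30.

30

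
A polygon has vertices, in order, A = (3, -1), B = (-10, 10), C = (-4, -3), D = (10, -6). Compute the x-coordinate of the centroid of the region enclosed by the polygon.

-173/114

Apply the shoelace formula. First the cross-terms c_i = x_i·y_{i+1} − x_{i+1}·y_i:
  20, 70, 54, 8  ⇒  2A = 152, A = 76.
Then Σ (x_i + x_{i+1})·c_i = -692, so x̄ = -692 / (6·76) = -173/114.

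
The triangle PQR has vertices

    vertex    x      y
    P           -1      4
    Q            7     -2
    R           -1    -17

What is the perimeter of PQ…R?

48

|PQ| = √((8)² + (-6)²) = √100 = 10
|QR| = √((-8)² + (-15)²) = √289 = 17
|RP| = √((0)² + (21)²) = √441 = 21
Perimeter = 10 + 17 + 21 = 48.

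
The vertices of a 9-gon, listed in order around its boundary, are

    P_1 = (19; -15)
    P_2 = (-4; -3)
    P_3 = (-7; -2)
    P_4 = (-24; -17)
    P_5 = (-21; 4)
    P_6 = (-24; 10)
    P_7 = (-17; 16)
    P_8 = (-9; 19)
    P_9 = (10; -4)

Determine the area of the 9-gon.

623.5

Σ = (-117) + (-13) + (71) + (-453) + (-114) + (-214) + (-179) + (-154) + (-74) = -1247
Area = |Σ|/2 = 623.5.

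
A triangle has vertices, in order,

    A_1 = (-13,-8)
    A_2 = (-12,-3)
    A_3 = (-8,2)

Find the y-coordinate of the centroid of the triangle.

-3

Apply the surveyor's formula. First the cross-terms c_i = x_i·y_{i+1} − x_{i+1}·y_i:
  -57, -48, 90  ⇒  2A = -15, A = -7.5.
Then Σ (y_i + y_{i+1})·c_i = 135, so ȳ = 135 / (6·(-7.5)) = -3.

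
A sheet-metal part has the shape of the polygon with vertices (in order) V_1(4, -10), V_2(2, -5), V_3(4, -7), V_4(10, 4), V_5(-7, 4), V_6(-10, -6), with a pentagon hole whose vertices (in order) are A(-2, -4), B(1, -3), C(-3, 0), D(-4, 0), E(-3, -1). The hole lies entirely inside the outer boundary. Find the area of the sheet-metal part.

175.5

Outer boundary:
Apply Gauss's area formula: 2A = Σ (x_i·y_{i+1} − x_{i+1}·y_i), indices taken mod 6.
Cross-terms: 0, 6, 86, 68, 82, 124  ⇒  Σ = 366
Area = |Σ|/2 = 183.
Hole:
Apply Gauss's area formula: 2A = Σ (x_i·y_{i+1} − x_{i+1}·y_i), indices taken mod 5.
Cross-terms: 10, -9, 0, 4, 10  ⇒  Σ = 15
Area = |Σ|/2 = 7.5.
Net area = 183 − 7.5 = 175.5.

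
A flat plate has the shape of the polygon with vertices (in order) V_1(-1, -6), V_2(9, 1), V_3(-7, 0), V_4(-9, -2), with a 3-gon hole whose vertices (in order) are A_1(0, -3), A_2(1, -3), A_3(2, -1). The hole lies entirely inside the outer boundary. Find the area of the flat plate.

Outer boundary:
Apply the shoelace (surveyor's) formula: 2A = Σ (x_i·y_{i+1} − x_{i+1}·y_i), indices taken mod 4.
Σ = (53) + (7) + (14) + (52) = 126
Area = |Σ|/2 = 63.
Hole:
Apply Gauss's area formula: 2A = Σ (x_i·y_{i+1} − x_{i+1}·y_i), indices taken mod 3.
Σ = (3) + (5) + (-6) = 2
Area = |Σ|/2 = 1.
Net area = 63 − 1 = 62.

62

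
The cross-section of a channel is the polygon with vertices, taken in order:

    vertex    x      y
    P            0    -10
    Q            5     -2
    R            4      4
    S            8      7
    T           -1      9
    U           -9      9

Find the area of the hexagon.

157.5

Σ = (50) + (28) + (-4) + (79) + (72) + (90) = 315
Area = |Σ|/2 = 157.5.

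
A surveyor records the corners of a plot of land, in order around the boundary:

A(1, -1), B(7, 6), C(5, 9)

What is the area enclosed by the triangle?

16

A→B: (1)(6) − (7)(-1) = 13
B→C: (7)(9) − (5)(6) = 33
C→A: (5)(-1) − (1)(9) = -14
Σ = 32
Area = |Σ|/2 = 16.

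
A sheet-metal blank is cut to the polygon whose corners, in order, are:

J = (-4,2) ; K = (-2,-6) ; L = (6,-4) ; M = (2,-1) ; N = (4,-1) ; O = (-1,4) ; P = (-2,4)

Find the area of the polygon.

53.5

Apply the shoelace formula: 2A = Σ (x_i·y_{i+1} − x_{i+1}·y_i), indices taken mod 7.
Σ = (28) + (44) + (2) + (2) + (15) + (4) + (12) = 107
Area = |Σ|/2 = 53.5.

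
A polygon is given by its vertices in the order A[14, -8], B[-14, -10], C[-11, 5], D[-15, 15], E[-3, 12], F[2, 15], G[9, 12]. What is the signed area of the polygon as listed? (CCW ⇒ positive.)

-538.5

A→B: (14)(-10) − (-14)(-8) = -252
B→C: (-14)(5) − (-11)(-10) = -180
C→D: (-11)(15) − (-15)(5) = -90
D→E: (-15)(12) − (-3)(15) = -135
E→F: (-3)(15) − (2)(12) = -69
F→G: (2)(12) − (9)(15) = -111
G→A: (9)(-8) − (14)(12) = -240
Σ = -1077
Signed area = Σ/2 = -538.5 (negative ⇒ clockwise traversal).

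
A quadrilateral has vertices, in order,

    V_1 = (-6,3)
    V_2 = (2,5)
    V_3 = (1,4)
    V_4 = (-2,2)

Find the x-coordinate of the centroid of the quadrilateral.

Apply Gauss's area formula. First the cross-terms c_i = x_i·y_{i+1} − x_{i+1}·y_i:
  -36, 3, 10, 6  ⇒  2A = -17, A = -8.5.
Then Σ (x_i + x_{i+1})·c_i = 95, so x̄ = 95 / (6·(-8.5)) = -95/51.

-95/51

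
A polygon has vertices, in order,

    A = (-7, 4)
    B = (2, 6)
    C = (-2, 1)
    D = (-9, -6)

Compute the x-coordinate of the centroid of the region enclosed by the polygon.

Apply the shoelace (surveyor's) formula. First the cross-terms c_i = x_i·y_{i+1} − x_{i+1}·y_i:
  -50, 14, 21, -78  ⇒  2A = -93, A = -46.5.
Then Σ (x_i + x_{i+1})·c_i = 1267, so x̄ = 1267 / (6·(-46.5)) = -1267/279.

-1267/279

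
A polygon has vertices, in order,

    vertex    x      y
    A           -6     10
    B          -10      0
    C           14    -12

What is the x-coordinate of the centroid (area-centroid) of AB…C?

-2/3

Apply Gauss's area formula. First the cross-terms c_i = x_i·y_{i+1} − x_{i+1}·y_i:
  100, 120, 68  ⇒  2A = 288, A = 144.
Then Σ (x_i + x_{i+1})·c_i = -576, so x̄ = -576 / (6·144) = -2/3.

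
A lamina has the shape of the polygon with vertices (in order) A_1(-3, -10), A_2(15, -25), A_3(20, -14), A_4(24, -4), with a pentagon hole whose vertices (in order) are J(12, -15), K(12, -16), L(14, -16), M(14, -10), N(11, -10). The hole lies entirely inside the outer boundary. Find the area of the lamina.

245

Outer boundary:
Apply the shoelace formula: 2A = Σ (x_i·y_{i+1} − x_{i+1}·y_i), indices taken mod 4.
Cross-terms: 225, 290, 256, -252  ⇒  Σ = 519
Area = |Σ|/2 = 259.5.
Hole:
Apply the surveyor's formula: 2A = Σ (x_i·y_{i+1} − x_{i+1}·y_i), indices taken mod 5.
J→K: (12)(-16) − (12)(-15) = -12
K→L: (12)(-16) − (14)(-16) = 32
L→M: (14)(-10) − (14)(-16) = 84
M→N: (14)(-10) − (11)(-10) = -30
N→J: (11)(-15) − (12)(-10) = -45
Σ = 29
Area = |Σ|/2 = 14.5.
Net area = 259.5 − 14.5 = 245.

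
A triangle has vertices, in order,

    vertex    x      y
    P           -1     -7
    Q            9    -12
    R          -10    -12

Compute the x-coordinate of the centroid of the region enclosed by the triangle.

-2/3

Apply the shoelace (surveyor's) formula. First the cross-terms c_i = x_i·y_{i+1} − x_{i+1}·y_i:
  75, -228, 58  ⇒  2A = -95, A = -47.5.
Then Σ (x_i + x_{i+1})·c_i = 190, so x̄ = 190 / (6·(-47.5)) = -2/3.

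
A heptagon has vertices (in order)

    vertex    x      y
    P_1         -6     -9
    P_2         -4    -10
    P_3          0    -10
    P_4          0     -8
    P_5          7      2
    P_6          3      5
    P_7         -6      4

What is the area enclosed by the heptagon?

134.5

Cross-terms: 24, 40, 0, 56, 29, 42, 78  ⇒  Σ = 269
Area = |Σ|/2 = 134.5.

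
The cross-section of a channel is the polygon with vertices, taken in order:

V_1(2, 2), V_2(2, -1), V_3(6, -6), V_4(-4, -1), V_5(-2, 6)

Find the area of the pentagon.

42

Σ = (-6) + (-6) + (-30) + (-26) + (-16) = -84
Area = |Σ|/2 = 42.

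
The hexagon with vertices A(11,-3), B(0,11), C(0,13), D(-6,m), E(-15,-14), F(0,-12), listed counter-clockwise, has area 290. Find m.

Write out the shoelace sum; only the two edges meeting at D involve m:
2·Area = [(0·m − (-6)·13) + ((-6)·(-14) − (-15)·m)] + 433
       = 15·m + 595 = 580
⇒ m = -1.

-1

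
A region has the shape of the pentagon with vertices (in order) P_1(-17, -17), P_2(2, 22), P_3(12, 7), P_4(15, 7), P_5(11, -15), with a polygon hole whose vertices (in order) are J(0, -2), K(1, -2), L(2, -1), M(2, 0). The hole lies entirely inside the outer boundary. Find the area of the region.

Outer boundary:
Apply the shoelace formula: 2A = Σ (x_i·y_{i+1} − x_{i+1}·y_i), indices taken mod 5.
P_1→P_2: (-17)(22) − (2)(-17) = -340
P_2→P_3: (2)(7) − (12)(22) = -250
P_3→P_4: (12)(7) − (15)(7) = -21
P_4→P_5: (15)(-15) − (11)(7) = -302
P_5→P_1: (11)(-17) − (-17)(-15) = -442
Σ = -1355
Area = |Σ|/2 = 677.5.
Hole:
J→K: (0)(-2) − (1)(-2) = 2
K→L: (1)(-1) − (2)(-2) = 3
L→M: (2)(0) − (2)(-1) = 2
M→J: (2)(-2) − (0)(0) = -4
Σ = 3
Area = |Σ|/2 = 1.5.
Net area = 677.5 − 1.5 = 676.

676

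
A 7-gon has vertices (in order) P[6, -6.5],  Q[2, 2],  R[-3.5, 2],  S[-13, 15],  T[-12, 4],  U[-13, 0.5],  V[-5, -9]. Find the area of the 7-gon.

194.75

Apply Gauss's area formula: 2A = Σ (x_i·y_{i+1} − x_{i+1}·y_i), indices taken mod 7.
Σ = (25) + (11) + (-26.5) + (128) + (46) + (119.5) + (86.5) = 389.5
Area = |Σ|/2 = 194.75.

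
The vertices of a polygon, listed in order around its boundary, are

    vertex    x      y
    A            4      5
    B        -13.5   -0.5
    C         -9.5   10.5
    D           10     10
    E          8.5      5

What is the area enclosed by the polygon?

146.75

Apply the surveyor's formula: 2A = Σ (x_i·y_{i+1} − x_{i+1}·y_i), indices taken mod 5.
Σ = (65.5) + (-146.5) + (-200) + (-35) + (22.5) = -293.5
Area = |Σ|/2 = 146.75.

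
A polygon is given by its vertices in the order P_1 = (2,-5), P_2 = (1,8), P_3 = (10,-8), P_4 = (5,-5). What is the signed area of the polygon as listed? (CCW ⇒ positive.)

-46

Cross-terms: 21, -88, -10, -15  ⇒  Σ = -92
Signed area = Σ/2 = -46 (negative ⇒ clockwise traversal).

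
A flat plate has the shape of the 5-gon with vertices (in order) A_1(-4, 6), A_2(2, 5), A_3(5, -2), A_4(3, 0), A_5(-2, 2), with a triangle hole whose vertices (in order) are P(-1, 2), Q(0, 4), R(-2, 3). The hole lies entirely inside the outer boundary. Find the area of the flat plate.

Outer boundary:
Apply Gauss's area formula: 2A = Σ (x_i·y_{i+1} − x_{i+1}·y_i), indices taken mod 5.
A_1→A_2: (-4)(5) − (2)(6) = -32
A_2→A_3: (2)(-2) − (5)(5) = -29
A_3→A_4: (5)(0) − (3)(-2) = 6
A_4→A_5: (3)(2) − (-2)(0) = 6
A_5→A_1: (-2)(6) − (-4)(2) = -4
Σ = -53
Area = |Σ|/2 = 26.5.
Hole:
Apply the surveyor's formula: 2A = Σ (x_i·y_{i+1} − x_{i+1}·y_i), indices taken mod 3.
Cross-terms: -4, 8, -1  ⇒  Σ = 3
Area = |Σ|/2 = 1.5.
Net area = 26.5 − 1.5 = 25.

25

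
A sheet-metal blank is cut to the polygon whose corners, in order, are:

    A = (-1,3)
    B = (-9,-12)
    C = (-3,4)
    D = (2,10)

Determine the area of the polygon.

27.5

Apply Gauss's area formula: 2A = Σ (x_i·y_{i+1} − x_{i+1}·y_i), indices taken mod 4.
Σ = (39) + (-72) + (-38) + (16) = -55
Area = |Σ|/2 = 27.5.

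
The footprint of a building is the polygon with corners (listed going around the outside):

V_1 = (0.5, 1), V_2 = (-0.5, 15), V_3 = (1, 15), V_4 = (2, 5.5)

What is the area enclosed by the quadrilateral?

Apply the shoelace (surveyor's) formula: 2A = Σ (x_i·y_{i+1} − x_{i+1}·y_i), indices taken mod 4.
Σ = (8) + (-22.5) + (-24.5) + (-0.75) = -39.75
Area = |Σ|/2 = 19.875.

19.875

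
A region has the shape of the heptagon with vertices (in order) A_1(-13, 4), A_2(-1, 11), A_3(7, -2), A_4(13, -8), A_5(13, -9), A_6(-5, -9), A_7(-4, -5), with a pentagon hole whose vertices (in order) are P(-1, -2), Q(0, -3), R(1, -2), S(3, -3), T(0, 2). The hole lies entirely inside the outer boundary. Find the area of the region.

247

Outer boundary:
A_1→A_2: (-13)(11) − (-1)(4) = -139
A_2→A_3: (-1)(-2) − (7)(11) = -75
A_3→A_4: (7)(-8) − (13)(-2) = -30
A_4→A_5: (13)(-9) − (13)(-8) = -13
A_5→A_6: (13)(-9) − (-5)(-9) = -162
A_6→A_7: (-5)(-5) − (-4)(-9) = -11
A_7→A_1: (-4)(4) − (-13)(-5) = -81
Σ = -511
Area = |Σ|/2 = 255.5.
Hole:
Apply Gauss's area formula: 2A = Σ (x_i·y_{i+1} − x_{i+1}·y_i), indices taken mod 5.
Σ = (3) + (3) + (3) + (6) + (2) = 17
Area = |Σ|/2 = 8.5.
Net area = 255.5 − 8.5 = 247.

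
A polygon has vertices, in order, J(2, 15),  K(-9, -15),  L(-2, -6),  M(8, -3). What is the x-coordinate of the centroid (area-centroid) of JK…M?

65/103

Apply the shoelace (surveyor's) formula. First the cross-terms c_i = x_i·y_{i+1} − x_{i+1}·y_i:
  105, 24, 54, 126  ⇒  2A = 309, A = 154.5.
Then Σ (x_i + x_{i+1})·c_i = 585, so x̄ = 585 / (6·154.5) = 65/103.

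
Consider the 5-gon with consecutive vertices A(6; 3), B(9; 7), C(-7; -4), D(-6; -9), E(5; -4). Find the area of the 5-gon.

Apply the shoelace formula: 2A = Σ (x_i·y_{i+1} − x_{i+1}·y_i), indices taken mod 5.
A→B: (6)(7) − (9)(3) = 15
B→C: (9)(-4) − (-7)(7) = 13
C→D: (-7)(-9) − (-6)(-4) = 39
D→E: (-6)(-4) − (5)(-9) = 69
E→A: (5)(3) − (6)(-4) = 39
Σ = 175
Area = |Σ|/2 = 87.5.

87.5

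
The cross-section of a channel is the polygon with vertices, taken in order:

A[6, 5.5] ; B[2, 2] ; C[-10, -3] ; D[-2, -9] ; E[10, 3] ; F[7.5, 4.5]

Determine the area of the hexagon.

109.875

Apply the shoelace (surveyor's) formula: 2A = Σ (x_i·y_{i+1} − x_{i+1}·y_i), indices taken mod 6.
Cross-terms: 1, 14, 84, 84, 22.5, 14.25  ⇒  Σ = 219.75
Area = |Σ|/2 = 109.875.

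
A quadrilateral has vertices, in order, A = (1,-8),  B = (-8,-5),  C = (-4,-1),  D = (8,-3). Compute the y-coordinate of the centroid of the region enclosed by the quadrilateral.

-260/61

Apply the surveyor's formula. First the cross-terms c_i = x_i·y_{i+1} − x_{i+1}·y_i:
  -69, -12, 20, -61  ⇒  2A = -122, A = -61.
Then Σ (y_i + y_{i+1})·c_i = 1560, so ȳ = 1560 / (6·(-61)) = -260/61.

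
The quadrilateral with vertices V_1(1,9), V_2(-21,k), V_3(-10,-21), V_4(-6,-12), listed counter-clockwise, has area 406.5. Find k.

Write out the shoelace sum; only the two edges meeting at V_2 involve k:
2·Area = [(1·k − (-21)·9) + ((-21)·(-21) − (-10)·k)] + -48
       = 11·k + 582 = 813
⇒ k = 21.

21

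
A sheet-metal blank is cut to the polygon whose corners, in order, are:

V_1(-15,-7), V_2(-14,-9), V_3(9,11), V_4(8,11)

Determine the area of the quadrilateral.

42

Apply the shoelace (surveyor's) formula: 2A = Σ (x_i·y_{i+1} − x_{i+1}·y_i), indices taken mod 4.
Σ = (37) + (-73) + (11) + (109) = 84
Area = |Σ|/2 = 42.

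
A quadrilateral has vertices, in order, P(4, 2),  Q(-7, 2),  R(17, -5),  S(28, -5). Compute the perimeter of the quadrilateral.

|PQ| = √((-11)² + (0)²) = √121 = 11
|QR| = √((24)² + (-7)²) = √625 = 25
|RS| = √((11)² + (0)²) = √121 = 11
|SP| = √((-24)² + (7)²) = √625 = 25
Perimeter = 11 + 25 + 11 + 25 = 72.

72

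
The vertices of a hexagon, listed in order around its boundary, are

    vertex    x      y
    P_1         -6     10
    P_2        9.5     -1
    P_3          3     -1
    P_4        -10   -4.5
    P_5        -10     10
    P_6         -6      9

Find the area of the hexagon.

150

P_1→P_2: (-6)(-1) − (9.5)(10) = -89
P_2→P_3: (9.5)(-1) − (3)(-1) = -6.5
P_3→P_4: (3)(-4.5) − (-10)(-1) = -23.5
P_4→P_5: (-10)(10) − (-10)(-4.5) = -145
P_5→P_6: (-10)(9) − (-6)(10) = -30
P_6→P_1: (-6)(10) − (-6)(9) = -6
Σ = -300
Area = |Σ|/2 = 150.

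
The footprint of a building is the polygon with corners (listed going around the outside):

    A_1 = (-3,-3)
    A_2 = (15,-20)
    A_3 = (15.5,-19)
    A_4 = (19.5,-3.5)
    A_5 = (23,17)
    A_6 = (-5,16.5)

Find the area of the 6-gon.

693.625

Apply the surveyor's formula: 2A = Σ (x_i·y_{i+1} − x_{i+1}·y_i), indices taken mod 6.
Cross-terms: 105, 25, 316.25, 412, 464.5, 64.5  ⇒  Σ = 1387.25
Area = |Σ|/2 = 693.625.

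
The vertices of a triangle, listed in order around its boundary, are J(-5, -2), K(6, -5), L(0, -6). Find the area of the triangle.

14.5

Apply Gauss's area formula: 2A = Σ (x_i·y_{i+1} − x_{i+1}·y_i), indices taken mod 3.
Cross-terms: 37, -36, -30  ⇒  Σ = -29
Area = |Σ|/2 = 14.5.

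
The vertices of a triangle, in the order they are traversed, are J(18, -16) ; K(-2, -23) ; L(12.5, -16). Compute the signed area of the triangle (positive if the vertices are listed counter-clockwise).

-19.25

Σ = (-446) + (319.5) + (88) = -38.5
Signed area = Σ/2 = -19.25 (negative ⇒ clockwise traversal).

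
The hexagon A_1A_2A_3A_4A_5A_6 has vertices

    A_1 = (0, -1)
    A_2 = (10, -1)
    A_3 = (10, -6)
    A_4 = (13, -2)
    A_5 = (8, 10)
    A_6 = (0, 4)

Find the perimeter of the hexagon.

|A_1A_2| = √((10)² + (0)²) = √100 = 10
|A_2A_3| = √((0)² + (-5)²) = √25 = 5
|A_3A_4| = √((3)² + (4)²) = √25 = 5
|A_4A_5| = √((-5)² + (12)²) = √169 = 13
|A_5A_6| = √((-8)² + (-6)²) = √100 = 10
|A_6A_1| = √((0)² + (-5)²) = √25 = 5
Perimeter = 10 + 5 + 5 + 13 + 10 + 5 = 48.

48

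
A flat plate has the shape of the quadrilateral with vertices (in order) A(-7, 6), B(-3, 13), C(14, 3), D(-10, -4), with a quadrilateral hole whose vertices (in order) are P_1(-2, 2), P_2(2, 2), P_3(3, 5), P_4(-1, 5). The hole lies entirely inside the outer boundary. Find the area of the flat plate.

177

Outer boundary:
Apply the surveyor's formula: 2A = Σ (x_i·y_{i+1} − x_{i+1}·y_i), indices taken mod 4.
Σ = (-73) + (-191) + (-26) + (-88) = -378
Area = |Σ|/2 = 189.
Hole:
Apply the surveyor's formula: 2A = Σ (x_i·y_{i+1} − x_{i+1}·y_i), indices taken mod 4.
Σ = (-8) + (4) + (20) + (8) = 24
Area = |Σ|/2 = 12.
Net area = 189 − 12 = 177.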